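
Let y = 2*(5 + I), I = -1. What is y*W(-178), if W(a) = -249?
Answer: -1992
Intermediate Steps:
y = 8 (y = 2*(5 - 1) = 2*4 = 8)
y*W(-178) = 8*(-249) = -1992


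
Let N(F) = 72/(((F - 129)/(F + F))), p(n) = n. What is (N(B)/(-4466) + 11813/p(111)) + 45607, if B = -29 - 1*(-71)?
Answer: 46941347674/1026861 ≈ 45713.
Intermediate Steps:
B = 42 (B = -29 + 71 = 42)
N(F) = 144*F/(-129 + F) (N(F) = 72/(((-129 + F)/((2*F)))) = 72/(((-129 + F)*(1/(2*F)))) = 72/(((-129 + F)/(2*F))) = 72*(2*F/(-129 + F)) = 144*F/(-129 + F))
(N(B)/(-4466) + 11813/p(111)) + 45607 = ((144*42/(-129 + 42))/(-4466) + 11813/111) + 45607 = ((144*42/(-87))*(-1/4466) + 11813*(1/111)) + 45607 = ((144*42*(-1/87))*(-1/4466) + 11813/111) + 45607 = (-2016/29*(-1/4466) + 11813/111) + 45607 = (144/9251 + 11813/111) + 45607 = 109298047/1026861 + 45607 = 46941347674/1026861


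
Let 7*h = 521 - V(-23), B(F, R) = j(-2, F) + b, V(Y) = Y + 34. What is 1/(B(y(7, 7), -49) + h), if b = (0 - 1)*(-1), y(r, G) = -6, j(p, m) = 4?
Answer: 7/545 ≈ 0.012844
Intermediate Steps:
b = 1 (b = -1*(-1) = 1)
V(Y) = 34 + Y
B(F, R) = 5 (B(F, R) = 4 + 1 = 5)
h = 510/7 (h = (521 - (34 - 23))/7 = (521 - 1*11)/7 = (521 - 11)/7 = (⅐)*510 = 510/7 ≈ 72.857)
1/(B(y(7, 7), -49) + h) = 1/(5 + 510/7) = 1/(545/7) = 7/545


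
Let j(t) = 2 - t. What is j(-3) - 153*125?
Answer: -19120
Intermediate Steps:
j(-3) - 153*125 = (2 - 1*(-3)) - 153*125 = (2 + 3) - 19125 = 5 - 19125 = -19120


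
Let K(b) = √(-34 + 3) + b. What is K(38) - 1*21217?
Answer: -21179 + I*√31 ≈ -21179.0 + 5.5678*I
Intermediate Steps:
K(b) = b + I*√31 (K(b) = √(-31) + b = I*√31 + b = b + I*√31)
K(38) - 1*21217 = (38 + I*√31) - 1*21217 = (38 + I*√31) - 21217 = -21179 + I*√31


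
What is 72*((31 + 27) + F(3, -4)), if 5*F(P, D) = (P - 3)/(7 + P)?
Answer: 4176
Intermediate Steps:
F(P, D) = (-3 + P)/(5*(7 + P)) (F(P, D) = ((P - 3)/(7 + P))/5 = ((-3 + P)/(7 + P))/5 = (-3 + P)/(5*(7 + P)))
72*((31 + 27) + F(3, -4)) = 72*((31 + 27) + (-3 + 3)/(5*(7 + 3))) = 72*(58 + (⅕)*0/10) = 72*(58 + (⅕)*(⅒)*0) = 72*(58 + 0) = 72*58 = 4176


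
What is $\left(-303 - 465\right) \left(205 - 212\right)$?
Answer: $5376$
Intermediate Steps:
$\left(-303 - 465\right) \left(205 - 212\right) = \left(-768\right) \left(-7\right) = 5376$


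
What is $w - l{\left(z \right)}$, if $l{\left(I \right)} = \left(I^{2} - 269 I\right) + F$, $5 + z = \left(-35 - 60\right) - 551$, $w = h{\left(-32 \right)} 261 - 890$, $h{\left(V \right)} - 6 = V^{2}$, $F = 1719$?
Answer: $-332699$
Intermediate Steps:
$h{\left(V \right)} = 6 + V^{2}$
$w = 267940$ ($w = \left(6 + \left(-32\right)^{2}\right) 261 - 890 = \left(6 + 1024\right) 261 - 890 = 1030 \cdot 261 - 890 = 268830 - 890 = 267940$)
$z = -651$ ($z = -5 - 646 = -651$)
$l{\left(I \right)} = 1719 + I^{2} - 269 I$ ($l{\left(I \right)} = \left(I^{2} - 269 I\right) + 1719 = 1719 + I^{2} - 269 I$)
$w - l{\left(z \right)} = 267940 - \left(1719 + \left(-651\right)^{2} - -175119\right) = 267940 - \left(1719 + 423801 + 175119\right) = 267940 - 600639 = -332699$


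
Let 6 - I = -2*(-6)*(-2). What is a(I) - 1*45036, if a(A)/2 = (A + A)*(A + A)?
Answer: -37836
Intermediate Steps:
I = 30 (I = 6 - (-2*(-6))*(-2) = 6 - 12*(-2) = 6 - 1*(-24) = 6 + 24 = 30)
a(A) = 8*A**2 (a(A) = 2*((A + A)*(A + A)) = 2*((2*A)*(2*A)) = 2*(4*A**2) = 8*A**2)
a(I) - 1*45036 = 8*30**2 - 1*45036 = 8*900 - 45036 = 7200 - 45036 = -37836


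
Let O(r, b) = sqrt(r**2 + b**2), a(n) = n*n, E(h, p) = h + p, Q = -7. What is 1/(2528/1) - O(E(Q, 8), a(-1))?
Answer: 1/2528 - sqrt(2) ≈ -1.4138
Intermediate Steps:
a(n) = n**2
O(r, b) = sqrt(b**2 + r**2)
1/(2528/1) - O(E(Q, 8), a(-1)) = 1/(2528/1) - sqrt(((-1)**2)**2 + (-7 + 8)**2) = 1/(2528*1) - sqrt(1**2 + 1**2) = 1/2528 - sqrt(1 + 1) = 1/2528 - sqrt(2)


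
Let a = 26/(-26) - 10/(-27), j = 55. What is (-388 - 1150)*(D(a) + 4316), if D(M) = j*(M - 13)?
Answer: -148097096/27 ≈ -5.4851e+6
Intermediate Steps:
a = -17/27 (a = 26*(-1/26) - 10*(-1/27) = -1 + 10/27 = -17/27 ≈ -0.62963)
D(M) = -715 + 55*M (D(M) = 55*(M - 13) = 55*(-13 + M) = -715 + 55*M)
(-388 - 1150)*(D(a) + 4316) = (-388 - 1150)*((-715 + 55*(-17/27)) + 4316) = -1538*((-715 - 935/27) + 4316) = -1538*(-20240/27 + 4316) = -1538*96292/27 = -148097096/27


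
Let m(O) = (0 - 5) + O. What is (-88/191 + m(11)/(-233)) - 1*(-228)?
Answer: 10125034/44503 ≈ 227.51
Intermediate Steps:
m(O) = -5 + O
(-88/191 + m(11)/(-233)) - 1*(-228) = (-88/191 + (-5 + 11)/(-233)) - 1*(-228) = (-88*1/191 + 6*(-1/233)) + 228 = (-88/191 - 6/233) + 228 = -21650/44503 + 228 = 10125034/44503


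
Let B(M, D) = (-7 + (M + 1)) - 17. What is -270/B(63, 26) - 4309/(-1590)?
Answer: -12847/3180 ≈ -4.0399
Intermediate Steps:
B(M, D) = -23 + M (B(M, D) = (-7 + (1 + M)) - 17 = (-6 + M) - 17 = -23 + M)
-270/B(63, 26) - 4309/(-1590) = -270/(-23 + 63) - 4309/(-1590) = -270/40 - 4309*(-1/1590) = -270*1/40 + 4309/1590 = -27/4 + 4309/1590 = -12847/3180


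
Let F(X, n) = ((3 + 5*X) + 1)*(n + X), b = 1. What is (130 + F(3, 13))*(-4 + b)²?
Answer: 3906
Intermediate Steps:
F(X, n) = (4 + 5*X)*(X + n)
(130 + F(3, 13))*(-4 + b)² = (130 + (4*3 + 4*13 + 5*3² + 5*3*13))*(-4 + 1)² = (130 + (12 + 52 + 5*9 + 195))*(-3)² = (130 + (12 + 52 + 45 + 195))*9 = (130 + 304)*9 = 434*9 = 3906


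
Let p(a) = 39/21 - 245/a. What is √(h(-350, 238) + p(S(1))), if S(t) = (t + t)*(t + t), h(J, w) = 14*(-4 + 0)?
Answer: 3*I*√2513/14 ≈ 10.742*I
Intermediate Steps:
h(J, w) = -56 (h(J, w) = 14*(-4) = -56)
S(t) = 4*t² (S(t) = (2*t)*(2*t) = 4*t²)
p(a) = 13/7 - 245/a (p(a) = 39*(1/21) - 245/a = 13/7 - 245/a)
√(h(-350, 238) + p(S(1))) = √(-56 + (13/7 - 245/(4*1²))) = √(-56 + (13/7 - 245/(4*1))) = √(-56 + (13/7 - 245/4)) = √(-56 - 1663/28) = √(-3231/28) = 3*I*√2513/14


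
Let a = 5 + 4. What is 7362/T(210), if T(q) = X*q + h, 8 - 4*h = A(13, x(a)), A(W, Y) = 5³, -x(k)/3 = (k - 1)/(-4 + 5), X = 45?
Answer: 3272/4187 ≈ 0.78147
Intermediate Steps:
a = 9
x(k) = 3 - 3*k (x(k) = -3*(k - 1)/(-4 + 5) = -3*(-1 + k)/1 = -3*(-1 + k) = 3 - 3*k)
A(W, Y) = 125
h = -117/4 (h = 2 - ¼*125 = 2 - 125/4 = -117/4 ≈ -29.250)
T(q) = -117/4 + 45*q (T(q) = 45*q - 117/4 = -117/4 + 45*q)
7362/T(210) = 7362/(-117/4 + 45*210) = 7362/(-117/4 + 9450) = 7362/(37683/4) = 7362*(4/37683) = 3272/4187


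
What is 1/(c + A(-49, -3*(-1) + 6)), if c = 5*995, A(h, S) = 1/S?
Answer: 9/44776 ≈ 0.00020100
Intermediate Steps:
c = 4975
1/(c + A(-49, -3*(-1) + 6)) = 1/(4975 + 1/(-3*(-1) + 6)) = 1/(4975 + 1/(3 + 6)) = 1/(4975 + 1/9) = 1/(44776/9) = 9/44776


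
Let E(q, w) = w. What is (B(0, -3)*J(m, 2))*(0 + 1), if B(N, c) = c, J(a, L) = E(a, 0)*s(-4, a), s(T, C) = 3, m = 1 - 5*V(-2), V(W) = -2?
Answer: 0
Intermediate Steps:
m = 11 (m = 1 - 5*(-2) = 1 + 10 = 11)
J(a, L) = 0 (J(a, L) = 0*3 = 0)
(B(0, -3)*J(m, 2))*(0 + 1) = (-3*0)*(0 + 1) = 0*1 = 0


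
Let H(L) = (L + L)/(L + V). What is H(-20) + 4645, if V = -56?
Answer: 88265/19 ≈ 4645.5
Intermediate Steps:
H(L) = 2*L/(-56 + L) (H(L) = (L + L)/(L - 56) = (2*L)/(-56 + L) = 2*L/(-56 + L))
H(-20) + 4645 = 2*(-20)/(-56 - 20) + 4645 = 2*(-20)/(-76) + 4645 = 2*(-20)*(-1/76) + 4645 = 10/19 + 4645 = 88265/19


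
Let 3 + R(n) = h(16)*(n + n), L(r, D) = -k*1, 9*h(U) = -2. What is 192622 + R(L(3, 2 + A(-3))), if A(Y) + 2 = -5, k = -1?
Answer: 1733567/9 ≈ 1.9262e+5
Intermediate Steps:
h(U) = -2/9 (h(U) = (⅑)*(-2) = -2/9)
A(Y) = -7 (A(Y) = -2 - 5 = -7)
L(r, D) = 1 (L(r, D) = -1*(-1)*1 = 1*1 = 1)
R(n) = -3 - 4*n/9 (R(n) = -3 - 2*(n + n)/9 = -3 - 4*n/9)
192622 + R(L(3, 2 + A(-3))) = 192622 + (-3 - 4/9*1) = 192622 + (-3 - 4/9) = 192622 - 31/9 = 1733567/9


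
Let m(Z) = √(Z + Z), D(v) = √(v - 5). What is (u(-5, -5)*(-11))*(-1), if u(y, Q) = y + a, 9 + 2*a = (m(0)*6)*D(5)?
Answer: -209/2 ≈ -104.50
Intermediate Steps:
D(v) = √(-5 + v)
m(Z) = √2*√Z (m(Z) = √(2*Z) = √2*√Z)
a = -9/2 (a = -9/2 + (((√2*√0)*6)*√(-5 + 5))/2 = -9/2 + (((√2*0)*6)*√0)/2 = -9/2 + ((0*6)*0)/2 = -9/2 + (0*0)/2 = -9/2 + (½)*0 = -9/2 + 0 = -9/2 ≈ -4.5000)
u(y, Q) = -9/2 + y (u(y, Q) = y - 9/2 = -9/2 + y)
(u(-5, -5)*(-11))*(-1) = ((-9/2 - 5)*(-11))*(-1) = -19/2*(-11)*(-1) = (209/2)*(-1) = -209/2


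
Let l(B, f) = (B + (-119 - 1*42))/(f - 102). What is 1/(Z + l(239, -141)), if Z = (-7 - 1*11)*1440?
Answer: -81/2099546 ≈ -3.8580e-5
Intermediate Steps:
Z = -25920 (Z = (-7 - 11)*1440 = -18*1440 = -25920)
l(B, f) = (-161 + B)/(-102 + f) (l(B, f) = (B + (-119 - 42))/(-102 + f) = (B - 161)/(-102 + f) = (-161 + B)/(-102 + f))
1/(Z + l(239, -141)) = 1/(-25920 + (-161 + 239)/(-102 - 141)) = 1/(-25920 + 78/(-243)) = 1/(-25920 - 1/243*78) = 1/(-25920 - 26/81) = 1/(-2099546/81) = -81/2099546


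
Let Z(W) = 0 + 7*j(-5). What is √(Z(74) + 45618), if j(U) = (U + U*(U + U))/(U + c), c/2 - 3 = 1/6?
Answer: √183417/2 ≈ 214.14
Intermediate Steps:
c = 19/3 (c = 6 + 2/6 = 6 + 2*(⅙) = 6 + ⅓ = 19/3 ≈ 6.3333)
j(U) = (U + 2*U²)/(19/3 + U) (j(U) = (U + U*(U + U))/(U + 19/3) = (U + U*(2*U))/(19/3 + U) = (U + 2*U²)/(19/3 + U))
Z(W) = 945/4 (Z(W) = 0 + 7*(3*(-5)*(1 + 2*(-5))/(19 + 3*(-5))) = 0 + 7*(3*(-5)*(1 - 10)/(19 - 15)) = 0 + 7*(3*(-5)*(-9)/4) = 0 + 7*(3*(-5)*(¼)*(-9)) = 0 + 7*(135/4) = 0 + 945/4 = 945/4)
√(Z(74) + 45618) = √(945/4 + 45618) = √(183417/4) = √183417/2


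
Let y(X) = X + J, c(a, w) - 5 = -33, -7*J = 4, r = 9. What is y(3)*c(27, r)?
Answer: -68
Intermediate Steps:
J = -4/7 (J = -⅐*4 = -4/7 ≈ -0.57143)
c(a, w) = -28 (c(a, w) = 5 - 33 = -28)
y(X) = -4/7 + X (y(X) = X - 4/7 = -4/7 + X)
y(3)*c(27, r) = (-4/7 + 3)*(-28) = (17/7)*(-28) = -68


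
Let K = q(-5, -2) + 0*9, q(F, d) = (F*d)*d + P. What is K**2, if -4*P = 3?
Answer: 6889/16 ≈ 430.56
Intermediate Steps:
P = -3/4 (P = -1/4*3 = -3/4 ≈ -0.75000)
q(F, d) = -3/4 + F*d**2 (q(F, d) = (F*d)*d - 3/4 = F*d**2 - 3/4 = -3/4 + F*d**2)
K = -83/4 (K = (-3/4 - 5*(-2)**2) + 0*9 = (-3/4 - 5*4) + 0 = (-3/4 - 20) + 0 = -83/4 + 0 = -83/4 ≈ -20.750)
K**2 = (-83/4)**2 = 6889/16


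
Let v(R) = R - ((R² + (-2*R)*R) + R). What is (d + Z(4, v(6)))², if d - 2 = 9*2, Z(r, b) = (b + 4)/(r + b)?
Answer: 441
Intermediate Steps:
v(R) = R² (v(R) = R - ((R² - 2*R²) + R) = R - (-R² + R) = R - (R - R²) = R + (R² - R) = R²)
Z(r, b) = (4 + b)/(b + r)
d = 20 (d = 2 + 9*2 = 2 + 18 = 20)
(d + Z(4, v(6)))² = (20 + (4 + 6²)/(6² + 4))² = (20 + (4 + 36)/(36 + 4))² = (20 + 40/40)² = (20 + (1/40)*40)² = (20 + 1)² = 21² = 441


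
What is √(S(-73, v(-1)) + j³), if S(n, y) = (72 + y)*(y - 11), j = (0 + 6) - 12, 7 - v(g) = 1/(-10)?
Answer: I*√52449/10 ≈ 22.902*I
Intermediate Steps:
v(g) = 71/10 (v(g) = 7 - 1/(-10) = 7 - 1*(-⅒) = 7 + ⅒ = 71/10)
j = -6 (j = 6 - 12 = -6)
S(n, y) = (-11 + y)*(72 + y) (S(n, y) = (72 + y)*(-11 + y) = (-11 + y)*(72 + y))
√(S(-73, v(-1)) + j³) = √((-792 + (71/10)² + 61*(71/10)) + (-6)³) = √((-792 + 5041/100 + 4331/10) - 216) = √(-30849/100 - 216) = √(-52449/100) = I*√52449/10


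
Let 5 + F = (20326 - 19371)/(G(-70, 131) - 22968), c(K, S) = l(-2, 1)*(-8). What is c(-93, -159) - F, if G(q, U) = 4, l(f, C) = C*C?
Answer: -67937/22964 ≈ -2.9584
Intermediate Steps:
l(f, C) = C**2
c(K, S) = -8 (c(K, S) = 1**2*(-8) = 1*(-8) = -8)
F = -115775/22964 (F = -5 + (20326 - 19371)/(4 - 22968) = -5 + 955/(-22964) = -5 + 955*(-1/22964) = -5 - 955/22964 = -115775/22964 ≈ -5.0416)
c(-93, -159) - F = -8 - 1*(-115775/22964) = -8 + 115775/22964 = -67937/22964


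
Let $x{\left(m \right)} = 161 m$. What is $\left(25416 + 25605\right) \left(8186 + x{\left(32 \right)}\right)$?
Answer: $680518098$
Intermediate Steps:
$\left(25416 + 25605\right) \left(8186 + x{\left(32 \right)}\right) = \left(25416 + 25605\right) \left(8186 + 161 \cdot 32\right) = 51021 \left(8186 + 5152\right) = 51021 \cdot 13338 = 680518098$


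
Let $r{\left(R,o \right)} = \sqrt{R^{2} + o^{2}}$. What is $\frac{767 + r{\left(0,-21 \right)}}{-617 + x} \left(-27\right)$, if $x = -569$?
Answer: $\frac{10638}{593} \approx 17.939$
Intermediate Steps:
$\frac{767 + r{\left(0,-21 \right)}}{-617 + x} \left(-27\right) = \frac{767 + \sqrt{0^{2} + \left(-21\right)^{2}}}{-617 - 569} \left(-27\right) = \frac{767 + \sqrt{0 + 441}}{-1186} \left(-27\right) = \left(767 + \sqrt{441}\right) \left(- \frac{1}{1186}\right) \left(-27\right) = \left(767 + 21\right) \left(- \frac{1}{1186}\right) \left(-27\right) = 788 \left(- \frac{1}{1186}\right) \left(-27\right) = \left(- \frac{394}{593}\right) \left(-27\right) = \frac{10638}{593}$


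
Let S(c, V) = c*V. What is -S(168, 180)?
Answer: -30240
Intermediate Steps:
S(c, V) = V*c
-S(168, 180) = -180*168 = -1*30240 = -30240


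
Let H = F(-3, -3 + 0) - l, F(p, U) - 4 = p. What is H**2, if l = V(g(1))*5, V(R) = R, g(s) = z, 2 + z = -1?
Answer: 256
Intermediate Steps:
z = -3 (z = -2 - 1 = -3)
g(s) = -3
F(p, U) = 4 + p
l = -15 (l = -3*5 = -15)
H = 16 (H = (4 - 3) - 1*(-15) = 1 + 15 = 16)
H**2 = 16**2 = 256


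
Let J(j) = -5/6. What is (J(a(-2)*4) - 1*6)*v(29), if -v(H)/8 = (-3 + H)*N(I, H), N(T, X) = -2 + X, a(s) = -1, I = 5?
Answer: 38376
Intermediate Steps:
J(j) = -5/6 (J(j) = -5*1/6 = -5/6)
v(H) = -8*(-3 + H)*(-2 + H)
(J(a(-2)*4) - 1*6)*v(29) = (-5/6 - 1*6)*(-8*(-3 + 29)*(-2 + 29)) = (-5/6 - 6)*(-8*26*27) = -41/6*(-5616) = 38376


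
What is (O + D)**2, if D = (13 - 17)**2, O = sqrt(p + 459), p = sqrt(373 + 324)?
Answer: (16 + sqrt(459 + sqrt(697)))**2 ≈ 1446.4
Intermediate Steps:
p = sqrt(697) ≈ 26.401
O = sqrt(459 + sqrt(697)) (O = sqrt(sqrt(697) + 459) = sqrt(459 + sqrt(697)) ≈ 22.032)
D = 16 (D = (-4)**2 = 16)
(O + D)**2 = (sqrt(459 + sqrt(697)) + 16)**2 = (16 + sqrt(459 + sqrt(697)))**2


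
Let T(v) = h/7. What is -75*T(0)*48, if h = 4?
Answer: -14400/7 ≈ -2057.1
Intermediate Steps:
T(v) = 4/7
-75*T(0)*48 = -75*4/7*48 = -300/7*48 = -14400/7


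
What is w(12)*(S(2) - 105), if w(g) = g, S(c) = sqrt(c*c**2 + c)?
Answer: -1260 + 12*sqrt(10) ≈ -1222.1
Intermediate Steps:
S(c) = sqrt(c + c**3) (S(c) = sqrt(c**3 + c) = sqrt(c + c**3))
w(12)*(S(2) - 105) = 12*(sqrt(2 + 2**3) - 105) = 12*(sqrt(2 + 8) - 105) = 12*(sqrt(10) - 105) = 12*(-105 + sqrt(10)) = -1260 + 12*sqrt(10)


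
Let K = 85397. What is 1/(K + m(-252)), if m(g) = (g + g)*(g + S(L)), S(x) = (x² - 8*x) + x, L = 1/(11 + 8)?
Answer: 361/76744733 ≈ 4.7039e-6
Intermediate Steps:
L = 1/19 ≈ 0.052632
S(x) = x² - 7*x
m(g) = 2*g*(-132/361 + g) (m(g) = (g + g)*(g + (-7 + 1/19)/19) = (2*g)*(g + (1/19)*(-132/19)) = (2*g)*(g - 132/361) = (2*g)*(-132/361 + g) = 2*g*(-132/361 + g))
1/(K + m(-252)) = 1/(85397 + (2/361)*(-252)*(-132 + 361*(-252))) = 1/(85397 + (2/361)*(-252)*(-132 - 90972)) = 1/(85397 + (2/361)*(-252)*(-91104)) = 1/(85397 + 45916416/361) = 1/(76744733/361) = 361/76744733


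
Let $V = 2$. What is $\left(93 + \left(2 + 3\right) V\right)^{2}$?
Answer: $10609$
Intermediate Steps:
$\left(93 + \left(2 + 3\right) V\right)^{2} = \left(93 + \left(2 + 3\right) 2\right)^{2} = \left(93 + 5 \cdot 2\right)^{2} = \left(93 + 10\right)^{2} = 103^{2} = 10609$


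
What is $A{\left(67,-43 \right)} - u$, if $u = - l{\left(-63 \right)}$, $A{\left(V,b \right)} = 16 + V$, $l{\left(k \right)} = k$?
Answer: $20$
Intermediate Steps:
$u = 63$ ($u = \left(-1\right) \left(-63\right) = 63$)
$A{\left(67,-43 \right)} - u = \left(16 + 67\right) - 63 = 83 - 63 = 20$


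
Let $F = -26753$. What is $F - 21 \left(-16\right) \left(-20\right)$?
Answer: $-33473$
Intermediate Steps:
$F - 21 \left(-16\right) \left(-20\right) = -26753 - 21 \left(-16\right) \left(-20\right) = -26753 - \left(-336\right) \left(-20\right) = -26753 - 6720 = -33473$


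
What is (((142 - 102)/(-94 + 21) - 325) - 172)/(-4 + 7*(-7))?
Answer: 36321/3869 ≈ 9.3877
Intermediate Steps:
(((142 - 102)/(-94 + 21) - 325) - 172)/(-4 + 7*(-7)) = ((40/(-73) - 325) - 172)/(-4 - 49) = ((40*(-1/73) - 325) - 172)/(-53) = ((-40/73 - 325) - 172)*(-1/53) = (-23765/73 - 172)*(-1/53) = -36321/73*(-1/53) = 36321/3869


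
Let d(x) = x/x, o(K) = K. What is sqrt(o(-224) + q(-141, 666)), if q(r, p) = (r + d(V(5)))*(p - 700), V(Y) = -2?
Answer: 18*sqrt(14) ≈ 67.350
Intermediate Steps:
d(x) = 1
q(r, p) = (1 + r)*(-700 + p) (q(r, p) = (r + 1)*(p - 700) = (1 + r)*(-700 + p))
sqrt(o(-224) + q(-141, 666)) = sqrt(-224 + (-700 + 666 - 700*(-141) + 666*(-141))) = sqrt(-224 + (-700 + 666 + 98700 - 93906)) = sqrt(-224 + 4760) = sqrt(4536) = 18*sqrt(14)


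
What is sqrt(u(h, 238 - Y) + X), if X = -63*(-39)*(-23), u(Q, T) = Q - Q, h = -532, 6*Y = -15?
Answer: 3*I*sqrt(6279) ≈ 237.72*I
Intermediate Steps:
Y = -5/2 (Y = (1/6)*(-15) = -5/2 ≈ -2.5000)
u(Q, T) = 0
X = -56511 (X = 2457*(-23) = -56511)
sqrt(u(h, 238 - Y) + X) = sqrt(0 - 56511) = sqrt(-56511) = 3*I*sqrt(6279)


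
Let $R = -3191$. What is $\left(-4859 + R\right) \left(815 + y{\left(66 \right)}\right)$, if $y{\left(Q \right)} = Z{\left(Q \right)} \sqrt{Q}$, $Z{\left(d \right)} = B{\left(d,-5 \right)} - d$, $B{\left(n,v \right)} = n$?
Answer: $-6560750$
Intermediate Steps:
$Z{\left(d \right)} = 0$ ($Z{\left(d \right)} = d - d = 0$)
$y{\left(Q \right)} = 0$ ($y{\left(Q \right)} = 0 \sqrt{Q} = 0$)
$\left(-4859 + R\right) \left(815 + y{\left(66 \right)}\right) = \left(-4859 - 3191\right) \left(815 + 0\right) = \left(-8050\right) 815 = -6560750$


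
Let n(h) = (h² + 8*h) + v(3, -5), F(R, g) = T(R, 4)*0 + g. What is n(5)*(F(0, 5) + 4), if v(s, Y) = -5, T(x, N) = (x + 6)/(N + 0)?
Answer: 540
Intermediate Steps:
T(x, N) = (6 + x)/N
F(R, g) = g (F(R, g) = ((6 + R)/4)*0 + g = (3/2 + R/4)*0 + g = 0 + g = g)
n(h) = -5 + h² + 8*h (n(h) = (h² + 8*h) - 5 = -5 + h² + 8*h)
n(5)*(F(0, 5) + 4) = (-5 + 5² + 8*5)*(5 + 4) = (-5 + 25 + 40)*9 = 60*9 = 540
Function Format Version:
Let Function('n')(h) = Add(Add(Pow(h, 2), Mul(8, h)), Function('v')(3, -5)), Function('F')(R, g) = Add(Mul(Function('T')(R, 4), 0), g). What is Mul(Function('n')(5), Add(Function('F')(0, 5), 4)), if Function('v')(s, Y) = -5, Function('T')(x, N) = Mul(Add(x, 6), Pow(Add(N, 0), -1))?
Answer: 540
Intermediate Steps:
Function('T')(x, N) = Mul(Pow(N, -1), Add(6, x)) (Function('T')(x, N) = Mul(Add(6, x), Pow(N, -1)) = Mul(Pow(N, -1), Add(6, x)))
Function('F')(R, g) = g (Function('F')(R, g) = Add(Mul(Mul(Pow(4, -1), Add(6, R)), 0), g) = Add(Mul(Mul(Rational(1, 4), Add(6, R)), 0), g) = Add(Mul(Add(Rational(3, 2), Mul(Rational(1, 4), R)), 0), g) = Add(0, g) = g)
Function('n')(h) = Add(-5, Pow(h, 2), Mul(8, h)) (Function('n')(h) = Add(Add(Pow(h, 2), Mul(8, h)), -5) = Add(-5, Pow(h, 2), Mul(8, h)))
Mul(Function('n')(5), Add(Function('F')(0, 5), 4)) = Mul(Add(-5, Pow(5, 2), Mul(8, 5)), Add(5, 4)) = Mul(Add(-5, 25, 40), 9) = Mul(60, 9) = 540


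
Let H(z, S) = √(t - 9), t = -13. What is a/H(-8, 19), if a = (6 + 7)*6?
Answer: -39*I*√22/11 ≈ -16.63*I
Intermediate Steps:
H(z, S) = I*√22 (H(z, S) = √(-13 - 9) = √(-22) = I*√22)
a = 78 (a = 13*6 = 78)
a/H(-8, 19) = 78/((I*√22)) = 78*(-I*√22/22) = -39*I*√22/11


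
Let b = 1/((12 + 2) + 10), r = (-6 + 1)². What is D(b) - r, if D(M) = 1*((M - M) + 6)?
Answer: -19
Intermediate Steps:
r = 25 (r = (-5)² = 25)
b = 1/24 (b = 1/(14 + 10) = 1/24 ≈ 0.041667)
D(M) = 6 (D(M) = 1*(0 + 6) = 1*6 = 6)
D(b) - r = 6 - 1*25 = 6 - 25 = -19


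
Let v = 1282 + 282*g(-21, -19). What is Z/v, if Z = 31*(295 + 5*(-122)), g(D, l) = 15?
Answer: -9765/5512 ≈ -1.7716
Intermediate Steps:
Z = -9765 (Z = 31*(295 - 610) = 31*(-315) = -9765)
v = 5512 (v = 1282 + 282*15 = 1282 + 4230 = 5512)
Z/v = -9765/5512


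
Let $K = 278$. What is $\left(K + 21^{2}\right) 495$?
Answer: $355905$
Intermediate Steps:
$\left(K + 21^{2}\right) 495 = \left(278 + 21^{2}\right) 495 = \left(278 + 441\right) 495 = 719 \cdot 495 = 355905$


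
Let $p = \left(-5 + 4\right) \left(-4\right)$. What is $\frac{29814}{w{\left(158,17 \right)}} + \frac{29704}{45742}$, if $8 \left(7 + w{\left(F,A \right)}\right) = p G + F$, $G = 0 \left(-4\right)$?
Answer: $\frac{909420476}{388807} \approx 2339.0$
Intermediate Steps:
$p = 4$ ($p = \left(-1\right) \left(-4\right) = 4$)
$G = 0$
$w{\left(F,A \right)} = -7 + \frac{F}{8}$ ($w{\left(F,A \right)} = -7 + \frac{4 \cdot 0 + F}{8} = -7 + \frac{0 + F}{8} = -7 + \frac{F}{8}$)
$\frac{29814}{w{\left(158,17 \right)}} + \frac{29704}{45742} = \frac{29814}{-7 + \frac{1}{8} \cdot 158} + \frac{29704}{45742} = \frac{29814}{-7 + \frac{79}{4}} + 29704 \cdot \frac{1}{45742} = \frac{29814}{\frac{51}{4}} + \frac{14852}{22871} = 29814 \cdot \frac{4}{51} + \frac{14852}{22871} = \frac{39752}{17} + \frac{14852}{22871} = \frac{909420476}{388807}$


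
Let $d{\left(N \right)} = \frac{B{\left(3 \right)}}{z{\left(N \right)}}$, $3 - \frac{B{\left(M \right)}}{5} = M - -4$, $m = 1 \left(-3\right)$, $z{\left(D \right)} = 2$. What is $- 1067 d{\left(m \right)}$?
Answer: $10670$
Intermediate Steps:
$m = -3$
$B{\left(M \right)} = -5 - 5 M$ ($B{\left(M \right)} = 15 - 5 \left(M - -4\right) = 15 - 5 \left(M + 4\right) = 15 - 5 \left(4 + M\right) = 15 - \left(20 + 5 M\right) = -5 - 5 M$)
$d{\left(N \right)} = -10$ ($d{\left(N \right)} = \frac{-5 - 15}{2} = \left(-5 - 15\right) \frac{1}{2} = \left(-20\right) \frac{1}{2} = -10$)
$- 1067 d{\left(m \right)} = \left(-1067\right) \left(-10\right) = 10670$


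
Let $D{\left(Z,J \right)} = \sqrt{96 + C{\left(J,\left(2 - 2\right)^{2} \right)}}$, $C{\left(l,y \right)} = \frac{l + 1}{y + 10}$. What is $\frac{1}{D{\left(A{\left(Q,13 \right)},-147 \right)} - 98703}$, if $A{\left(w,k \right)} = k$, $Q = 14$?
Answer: $- \frac{44865}{4428310058} - \frac{\sqrt{2035}}{48711410638} \approx -1.0132 \cdot 10^{-5}$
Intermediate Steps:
$C{\left(l,y \right)} = \frac{1 + l}{10 + y}$
$D{\left(Z,J \right)} = \sqrt{\frac{961}{10} + \frac{J}{10}}$ ($D{\left(Z,J \right)} = \sqrt{96 + \frac{1 + J}{10 + \left(2 - 2\right)^{2}}} = \sqrt{96 + \frac{1 + J}{10 + 0^{2}}} = \sqrt{96 + \frac{1 + J}{10 + 0}} = \sqrt{96 + \frac{1 + J}{10}} = \sqrt{96 + \left(\frac{1}{10} + \frac{J}{10}\right)} = \sqrt{\frac{961}{10} + \frac{J}{10}}$)
$\frac{1}{D{\left(A{\left(Q,13 \right)},-147 \right)} - 98703} = \frac{1}{\frac{\sqrt{9610 + 10 \left(-147\right)}}{10} - 98703} = \frac{1}{\frac{\sqrt{9610 - 1470}}{10} - 98703} = \frac{1}{\frac{\sqrt{8140}}{10} - 98703} = \frac{1}{\frac{2 \sqrt{2035}}{10} - 98703} = \frac{1}{\frac{\sqrt{2035}}{5} - 98703} = \frac{1}{-98703 + \frac{\sqrt{2035}}{5}}$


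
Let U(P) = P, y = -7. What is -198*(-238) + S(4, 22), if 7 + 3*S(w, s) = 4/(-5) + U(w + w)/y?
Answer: 4947707/105 ≈ 47121.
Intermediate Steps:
S(w, s) = -13/5 - 2*w/21 (S(w, s) = -7/3 + (4/(-5) + (w + w)/(-7))/3 = -7/3 + (4*(-⅕) + (2*w)*(-⅐))/3 = -7/3 + (-⅘ - 2*w/7)/3 = -7/3 + (-4/15 - 2*w/21) = -13/5 - 2*w/21)
-198*(-238) + S(4, 22) = -198*(-238) + (-13/5 - 2/21*4) = 47124 + (-13/5 - 8/21) = 47124 - 313/105 = 4947707/105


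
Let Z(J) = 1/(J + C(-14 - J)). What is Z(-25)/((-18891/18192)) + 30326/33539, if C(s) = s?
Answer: 1438430002/1478365581 ≈ 0.97299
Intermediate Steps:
Z(J) = -1/14 (Z(J) = 1/(J + (-14 - J)) = 1/(-14) = -1/14)
Z(-25)/((-18891/18192)) + 30326/33539 = -1/(14*((-18891/18192))) + 30326/33539 = -1/(14*((-18891*1/18192))) + 30326*(1/33539) = -1/(14*(-6297/6064)) + 30326/33539 = -1/14*(-6064/6297) + 30326/33539 = 3032/44079 + 30326/33539 = 1438430002/1478365581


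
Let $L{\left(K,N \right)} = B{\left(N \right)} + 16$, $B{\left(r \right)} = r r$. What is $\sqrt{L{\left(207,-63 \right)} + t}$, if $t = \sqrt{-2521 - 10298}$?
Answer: $\sqrt{3985 + i \sqrt{12819}} \approx 63.133 + 0.8967 i$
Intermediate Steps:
$B{\left(r \right)} = r^{2}$
$t = i \sqrt{12819}$ ($t = \sqrt{-12819} = i \sqrt{12819} \approx 113.22 i$)
$L{\left(K,N \right)} = 16 + N^{2}$ ($L{\left(K,N \right)} = N^{2} + 16 = 16 + N^{2}$)
$\sqrt{L{\left(207,-63 \right)} + t} = \sqrt{\left(16 + \left(-63\right)^{2}\right) + i \sqrt{12819}} = \sqrt{\left(16 + 3969\right) + i \sqrt{12819}} = \sqrt{3985 + i \sqrt{12819}}$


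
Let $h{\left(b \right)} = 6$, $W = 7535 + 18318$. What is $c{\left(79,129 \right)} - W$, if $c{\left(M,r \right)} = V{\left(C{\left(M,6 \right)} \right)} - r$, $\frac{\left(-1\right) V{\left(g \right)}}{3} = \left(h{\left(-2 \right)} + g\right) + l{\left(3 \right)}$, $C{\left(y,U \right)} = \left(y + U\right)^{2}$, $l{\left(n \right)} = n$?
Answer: $-47684$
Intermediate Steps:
$W = 25853$
$C{\left(y,U \right)} = \left(U + y\right)^{2}$
$V{\left(g \right)} = -27 - 3 g$ ($V{\left(g \right)} = - 3 \left(\left(6 + g\right) + 3\right) = - 3 \left(9 + g\right) = -27 - 3 g$)
$c{\left(M,r \right)} = -27 - r - 3 \left(6 + M\right)^{2}$ ($c{\left(M,r \right)} = \left(-27 - 3 \left(6 + M\right)^{2}\right) - r = -27 - r - 3 \left(6 + M\right)^{2}$)
$c{\left(79,129 \right)} - W = \left(-27 - 129 - 3 \left(6 + 79\right)^{2}\right) - 25853 = \left(-27 - 129 - 3 \cdot 85^{2}\right) - 25853 = \left(-27 - 129 - 21675\right) - 25853 = -21831 - 25853 = -47684$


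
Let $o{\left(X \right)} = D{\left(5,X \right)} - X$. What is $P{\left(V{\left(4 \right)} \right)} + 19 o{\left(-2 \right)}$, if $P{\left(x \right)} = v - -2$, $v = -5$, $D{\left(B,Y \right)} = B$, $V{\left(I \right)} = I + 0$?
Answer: $130$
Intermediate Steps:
$V{\left(I \right)} = I$
$o{\left(X \right)} = 5 - X$
$P{\left(x \right)} = -3$ ($P{\left(x \right)} = -5 - -2 = -5 + 2 = -3$)
$P{\left(V{\left(4 \right)} \right)} + 19 o{\left(-2 \right)} = -3 + 19 \left(5 - -2\right) = -3 + 19 \left(5 + 2\right) = -3 + 19 \cdot 7 = -3 + 133 = 130$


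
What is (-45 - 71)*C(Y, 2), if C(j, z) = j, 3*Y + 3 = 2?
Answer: 116/3 ≈ 38.667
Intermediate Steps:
Y = -⅓ (Y = -1 + (⅓)*2 = -1 + ⅔ = -⅓ ≈ -0.33333)
(-45 - 71)*C(Y, 2) = (-45 - 71)*(-⅓) = -116*(-⅓) = 116/3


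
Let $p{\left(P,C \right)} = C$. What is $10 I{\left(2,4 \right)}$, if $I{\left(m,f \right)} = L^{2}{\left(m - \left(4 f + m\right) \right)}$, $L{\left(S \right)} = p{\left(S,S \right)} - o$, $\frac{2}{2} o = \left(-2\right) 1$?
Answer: $1960$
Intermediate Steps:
$o = -2$ ($o = \left(-2\right) 1 = -2$)
$L{\left(S \right)} = 2 + S$ ($L{\left(S \right)} = S - -2 = S + 2 = 2 + S$)
$I{\left(m,f \right)} = \left(2 - 4 f\right)^{2}$ ($I{\left(m,f \right)} = \left(2 + \left(m - \left(4 f + m\right)\right)\right)^{2} = \left(2 + \left(m - \left(m + 4 f\right)\right)\right)^{2} = \left(2 - 4 f\right)^{2}$)
$10 I{\left(2,4 \right)} = 10 \cdot 4 \left(-1 + 2 \cdot 4\right)^{2} = 10 \cdot 4 \left(-1 + 8\right)^{2} = 10 \cdot 4 \cdot 7^{2} = 10 \cdot 4 \cdot 49 = 10 \cdot 196 = 1960$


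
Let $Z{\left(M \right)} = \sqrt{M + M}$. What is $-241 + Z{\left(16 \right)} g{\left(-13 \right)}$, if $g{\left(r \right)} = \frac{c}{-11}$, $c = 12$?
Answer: $-241 - \frac{48 \sqrt{2}}{11} \approx -247.17$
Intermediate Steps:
$g{\left(r \right)} = - \frac{12}{11}$ ($g{\left(r \right)} = \frac{12}{-11} = 12 \left(- \frac{1}{11}\right) = - \frac{12}{11}$)
$Z{\left(M \right)} = \sqrt{2} \sqrt{M}$ ($Z{\left(M \right)} = \sqrt{2 M} = \sqrt{2} \sqrt{M}$)
$-241 + Z{\left(16 \right)} g{\left(-13 \right)} = -241 + \sqrt{2} \sqrt{16} \left(- \frac{12}{11}\right) = -241 + \sqrt{2} \cdot 4 \left(- \frac{12}{11}\right) = -241 + 4 \sqrt{2} \left(- \frac{12}{11}\right) = -241 - \frac{48 \sqrt{2}}{11}$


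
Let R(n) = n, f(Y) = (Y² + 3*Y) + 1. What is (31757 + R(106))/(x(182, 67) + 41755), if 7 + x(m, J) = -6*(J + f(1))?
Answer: 10621/13772 ≈ 0.77120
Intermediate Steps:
f(Y) = 1 + Y² + 3*Y
x(m, J) = -37 - 6*J (x(m, J) = -7 - 6*(J + (1 + 1² + 3*1)) = -7 - 6*(J + (1 + 1 + 3)) = -7 - 6*(J + 5) = -7 - 6*(5 + J) = -7 + (-30 - 6*J) = -37 - 6*J)
(31757 + R(106))/(x(182, 67) + 41755) = (31757 + 106)/((-37 - 6*67) + 41755) = 31863/((-37 - 402) + 41755) = 31863/(-439 + 41755) = 31863/41316 = 31863*(1/41316) = 10621/13772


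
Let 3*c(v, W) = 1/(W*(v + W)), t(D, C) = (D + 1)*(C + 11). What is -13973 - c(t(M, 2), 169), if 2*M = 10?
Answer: -1749824818/125229 ≈ -13973.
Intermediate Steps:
M = 5 (M = (1/2)*10 = 5)
t(D, C) = (1 + D)*(11 + C)
c(v, W) = 1/(3*W*(W + v)) (c(v, W) = 1/(3*((W*(v + W)))) = 1/(3*((W*(W + v)))) = (1/(W*(W + v)))/3 = 1/(3*W*(W + v)))
-13973 - c(t(M, 2), 169) = -13973 - 1/(3*169*(169 + (11 + 2 + 11*5 + 2*5))) = -13973 - 1/(3*169*(169 + (11 + 2 + 55 + 10))) = -13973 - 1/(3*169*(169 + 78)) = -13973 - 1/(3*169*247) = -13973 - 1*1/125229 = -13973 - 1/125229 = -1749824818/125229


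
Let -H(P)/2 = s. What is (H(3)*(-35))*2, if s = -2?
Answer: -280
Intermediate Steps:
H(P) = 4 (H(P) = -2*(-2) = 4)
(H(3)*(-35))*2 = (4*(-35))*2 = -140*2 = -280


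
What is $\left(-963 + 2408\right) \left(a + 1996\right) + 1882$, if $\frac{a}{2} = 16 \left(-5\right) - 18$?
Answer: $2602882$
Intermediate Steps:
$a = -196$ ($a = 2 \left(16 \left(-5\right) - 18\right) = 2 \left(-80 - 18\right) = 2 \left(-98\right) = -196$)
$\left(-963 + 2408\right) \left(a + 1996\right) + 1882 = \left(-963 + 2408\right) \left(-196 + 1996\right) + 1882 = 1445 \cdot 1800 + 1882 = 2601000 + 1882 = 2602882$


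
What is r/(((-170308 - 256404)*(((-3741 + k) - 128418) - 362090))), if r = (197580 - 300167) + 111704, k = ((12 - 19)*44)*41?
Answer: 3039/72096832808 ≈ 4.2152e-8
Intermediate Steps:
k = -12628 (k = -7*44*41 = -308*41 = -12628)
r = 9117 (r = -102587 + 111704 = 9117)
r/(((-170308 - 256404)*(((-3741 + k) - 128418) - 362090))) = 9117/(((-170308 - 256404)*(((-3741 - 12628) - 128418) - 362090))) = 9117/((-426712*((-16369 - 128418) - 362090))) = 9117/((-426712*(-144787 - 362090))) = 9117/((-426712*(-506877))) = 9117/216290498424 = 9117*(1/216290498424) = 3039/72096832808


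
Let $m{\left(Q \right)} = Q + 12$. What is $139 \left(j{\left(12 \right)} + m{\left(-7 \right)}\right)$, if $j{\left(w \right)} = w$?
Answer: $2363$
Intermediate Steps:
$m{\left(Q \right)} = 12 + Q$
$139 \left(j{\left(12 \right)} + m{\left(-7 \right)}\right) = 139 \left(12 + \left(12 - 7\right)\right) = 139 \left(12 + 5\right) = 139 \cdot 17 = 2363$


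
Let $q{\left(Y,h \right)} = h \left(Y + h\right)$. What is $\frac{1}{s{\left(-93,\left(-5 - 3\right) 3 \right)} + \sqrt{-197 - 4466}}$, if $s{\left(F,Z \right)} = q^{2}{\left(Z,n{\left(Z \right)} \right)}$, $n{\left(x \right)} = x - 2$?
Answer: $\frac{1690000}{2856100004663} - \frac{i \sqrt{4663}}{2856100004663} \approx 5.9172 \cdot 10^{-7} - 2.3909 \cdot 10^{-11} i$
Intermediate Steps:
$n{\left(x \right)} = -2 + x$ ($n{\left(x \right)} = x - 2 = -2 + x$)
$s{\left(F,Z \right)} = \left(-2 + Z\right)^{2} \left(-2 + 2 Z\right)^{2}$ ($s{\left(F,Z \right)} = \left(\left(-2 + Z\right) \left(Z + \left(-2 + Z\right)\right)\right)^{2} = \left(\left(-2 + Z\right) \left(-2 + 2 Z\right)\right)^{2} = \left(-2 + Z\right)^{2} \left(-2 + 2 Z\right)^{2}$)
$\frac{1}{s{\left(-93,\left(-5 - 3\right) 3 \right)} + \sqrt{-197 - 4466}} = \frac{1}{4 \left(-1 + \left(-5 - 3\right) 3\right)^{2} \left(-2 + \left(-5 - 3\right) 3\right)^{2} + \sqrt{-197 - 4466}} = \frac{1}{4 \left(-1 - 24\right)^{2} \left(-2 - 24\right)^{2} + \sqrt{-4663}} = \frac{1}{4 \left(-1 - 24\right)^{2} \left(-2 - 24\right)^{2} + i \sqrt{4663}} = \frac{1}{4 \left(-25\right)^{2} \left(-26\right)^{2} + i \sqrt{4663}} = \frac{1}{4 \cdot 625 \cdot 676 + i \sqrt{4663}} = \frac{1}{1690000 + i \sqrt{4663}}$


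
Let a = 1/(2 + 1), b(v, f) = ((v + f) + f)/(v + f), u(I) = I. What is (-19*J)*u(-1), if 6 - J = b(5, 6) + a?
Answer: 2584/33 ≈ 78.303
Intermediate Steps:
b(v, f) = (v + 2*f)/(f + v) (b(v, f) = ((f + v) + f)/(f + v) = (v + 2*f)/(f + v))
a = ⅓ (a = 1/3 = ⅓ ≈ 0.33333)
J = 136/33 (J = 6 - ((5 + 2*6)/(6 + 5) + ⅓) = 6 - ((5 + 12)/11 + ⅓) = 6 - ((1/11)*17 + ⅓) = 6 - (17/11 + ⅓) = 6 - 1*62/33 = 6 - 62/33 = 136/33 ≈ 4.1212)
(-19*J)*u(-1) = -19*136/33*(-1) = -2584/33*(-1) = 2584/33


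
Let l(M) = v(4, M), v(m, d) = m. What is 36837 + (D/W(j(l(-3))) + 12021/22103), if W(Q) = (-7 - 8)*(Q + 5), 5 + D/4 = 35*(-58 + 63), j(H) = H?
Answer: 21980940256/596781 ≈ 36833.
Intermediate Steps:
l(M) = 4
D = 680 (D = -20 + 4*(35*(-58 + 63)) = -20 + 4*(35*5) = -20 + 4*175 = -20 + 700 = 680)
W(Q) = -75 - 15*Q (W(Q) = -15*(5 + Q) = -75 - 15*Q)
36837 + (D/W(j(l(-3))) + 12021/22103) = 36837 + (680/(-75 - 15*4) + 12021/22103) = 36837 + (680/(-75 - 60) + 12021*(1/22103)) = 36837 + (680/(-135) + 12021/22103) = 36837 + (680*(-1/135) + 12021/22103) = 36837 + (-136/27 + 12021/22103) = 36837 - 2681441/596781 = 21980940256/596781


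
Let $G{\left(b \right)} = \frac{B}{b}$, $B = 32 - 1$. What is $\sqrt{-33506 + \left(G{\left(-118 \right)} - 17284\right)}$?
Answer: $\frac{11 i \sqrt{5844658}}{118} \approx 225.37 i$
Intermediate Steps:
$B = 31$
$G{\left(b \right)} = \frac{31}{b}$
$\sqrt{-33506 + \left(G{\left(-118 \right)} - 17284\right)} = \sqrt{-33506 + \left(\frac{31}{-118} - 17284\right)} = \sqrt{-33506 + \left(31 \left(- \frac{1}{118}\right) - 17284\right)} = \sqrt{-33506 - \frac{2039543}{118}} = \sqrt{- \frac{5993251}{118}} = \frac{11 i \sqrt{5844658}}{118}$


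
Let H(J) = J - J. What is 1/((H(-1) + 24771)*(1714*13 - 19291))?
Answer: 1/74090061 ≈ 1.3497e-8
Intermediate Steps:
H(J) = 0
1/((H(-1) + 24771)*(1714*13 - 19291)) = 1/((0 + 24771)*(1714*13 - 19291)) = 1/(24771*(22282 - 19291)) = 1/(24771*2991) = 1/74090061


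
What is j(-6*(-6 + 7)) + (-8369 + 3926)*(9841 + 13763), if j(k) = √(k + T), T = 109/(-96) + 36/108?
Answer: -104872572 + I*√3918/24 ≈ -1.0487e+8 + 2.6081*I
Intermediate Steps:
T = -77/96 (T = 109*(-1/96) + 36*(1/108) = -109/96 + ⅓ = -77/96 ≈ -0.80208)
j(k) = √(-77/96 + k) (j(k) = √(k - 77/96) = √(-77/96 + k))
j(-6*(-6 + 7)) + (-8369 + 3926)*(9841 + 13763) = √(-462 + 576*(-6*(-6 + 7)))/24 + (-8369 + 3926)*(9841 + 13763) = √(-462 + 576*(-6*1))/24 - 4443*23604 = √(-462 + 576*(-6))/24 - 104872572 = √(-462 - 3456)/24 - 104872572 = √(-3918)/24 - 104872572 = (I*√3918)/24 - 104872572 = I*√3918/24 - 104872572 = -104872572 + I*√3918/24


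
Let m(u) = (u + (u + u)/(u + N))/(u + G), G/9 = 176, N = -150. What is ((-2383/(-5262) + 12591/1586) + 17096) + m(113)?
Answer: 2240716101338197/131001902187 ≈ 17104.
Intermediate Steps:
G = 1584 (G = 9*176 = 1584)
m(u) = (u + 2*u/(-150 + u))/(1584 + u) (m(u) = (u + (u + u)/(u - 150))/(u + 1584) = (u + (2*u)/(-150 + u))/(1584 + u) = (u + 2*u/(-150 + u))/(1584 + u))
((-2383/(-5262) + 12591/1586) + 17096) + m(113) = ((-2383/(-5262) + 12591/1586) + 17096) + 113*(-148 + 113)/(-237600 + 113**2 + 1434*113) = ((-2383*(-1/5262) + 12591*(1/1586)) + 17096) + 113*(-35)/(-237600 + 12769 + 162042) = ((2383/5262 + 12591/1586) + 17096) + 113*(-35)/(-62789) = (17508320/2086383 + 17096) + 113*(-1/62789)*(-35) = 35686312088/2086383 + 3955/62789 = 2240716101338197/131001902187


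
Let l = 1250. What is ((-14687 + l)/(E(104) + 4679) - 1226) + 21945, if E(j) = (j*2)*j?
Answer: 545124172/26311 ≈ 20719.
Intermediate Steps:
E(j) = 2*j² (E(j) = (2*j)*j = 2*j²)
((-14687 + l)/(E(104) + 4679) - 1226) + 21945 = ((-14687 + 1250)/(2*104² + 4679) - 1226) + 21945 = (-13437/(2*10816 + 4679) - 1226) + 21945 = (-13437/(21632 + 4679) - 1226) + 21945 = (-13437/26311 - 1226) + 21945 = -32270723/26311 + 21945 = 545124172/26311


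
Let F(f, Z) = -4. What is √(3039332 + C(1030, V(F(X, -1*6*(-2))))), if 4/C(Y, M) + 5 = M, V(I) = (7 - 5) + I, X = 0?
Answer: 2*√37231810/7 ≈ 1743.4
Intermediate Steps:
V(I) = 2 + I
C(Y, M) = 4/(-5 + M)
√(3039332 + C(1030, V(F(X, -1*6*(-2))))) = √(3039332 + 4/(-5 + (2 - 4))) = √(3039332 + 4/(-5 - 2)) = √(3039332 + 4/(-7)) = √(3039332 + 4*(-⅐)) = √(3039332 - 4/7) = √(21275320/7) = 2*√37231810/7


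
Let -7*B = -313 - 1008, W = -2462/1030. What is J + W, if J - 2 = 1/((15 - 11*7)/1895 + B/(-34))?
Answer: -738398401/1296796265 ≈ -0.56940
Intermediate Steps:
W = -1231/515 (W = -2462*1/1030 = -1231/515 ≈ -2.3903)
B = 1321/7 (B = -(-313 - 1008)/7 = -⅐*(-1321) = 1321/7 ≈ 188.71)
J = 4585092/2518051 (J = 2 + 1/((15 - 11*7)/1895 + (1321/7)/(-34)) = 2 + 1/((15 - 77)*(1/1895) + (1321/7)*(-1/34)) = 2 + 1/(-62*1/1895 - 1321/238) = 2 + 1/(-62/1895 - 1321/238) = 2 + 1/(-2518051/451010) = 2 - 451010/2518051 = 4585092/2518051 ≈ 1.8209)
J + W = 4585092/2518051 - 1231/515 = -738398401/1296796265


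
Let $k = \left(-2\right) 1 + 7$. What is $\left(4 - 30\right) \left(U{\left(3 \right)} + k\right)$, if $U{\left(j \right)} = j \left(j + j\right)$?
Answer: $-598$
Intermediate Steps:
$k = 5$ ($k = -2 + 7 = 5$)
$U{\left(j \right)} = 2 j^{2}$ ($U{\left(j \right)} = j 2 j = 2 j^{2}$)
$\left(4 - 30\right) \left(U{\left(3 \right)} + k\right) = \left(4 - 30\right) \left(2 \cdot 3^{2} + 5\right) = \left(4 - 30\right) \left(2 \cdot 9 + 5\right) = - 26 \left(18 + 5\right) = \left(-26\right) 23 = -598$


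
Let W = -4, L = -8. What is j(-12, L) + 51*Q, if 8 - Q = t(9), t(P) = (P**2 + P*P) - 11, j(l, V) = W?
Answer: -7297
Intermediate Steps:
j(l, V) = -4
t(P) = -11 + 2*P**2 (t(P) = (P**2 + P**2) - 11 = 2*P**2 - 11 = -11 + 2*P**2)
Q = -143 (Q = 8 - (-11 + 2*9**2) = 8 - (-11 + 2*81) = 8 - (-11 + 162) = 8 - 1*151 = 8 - 151 = -143)
j(-12, L) + 51*Q = -4 + 51*(-143) = -4 - 7293 = -7297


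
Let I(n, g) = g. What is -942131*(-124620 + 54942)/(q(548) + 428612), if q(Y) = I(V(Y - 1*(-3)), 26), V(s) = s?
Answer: 4688985987/30617 ≈ 1.5315e+5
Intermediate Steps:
q(Y) = 26
-942131*(-124620 + 54942)/(q(548) + 428612) = -942131*(-124620 + 54942)/(26 + 428612) = -942131/(428638/(-69678)) = -942131/(428638*(-1/69678)) = -942131/(-30617/4977) = -942131*(-4977/30617) = 4688985987/30617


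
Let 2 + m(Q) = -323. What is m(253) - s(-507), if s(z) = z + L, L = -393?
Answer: 575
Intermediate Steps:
m(Q) = -325 (m(Q) = -2 - 323 = -325)
s(z) = -393 + z (s(z) = z - 393 = -393 + z)
m(253) - s(-507) = -325 - (-393 - 507) = -325 - 1*(-900) = -325 + 900 = 575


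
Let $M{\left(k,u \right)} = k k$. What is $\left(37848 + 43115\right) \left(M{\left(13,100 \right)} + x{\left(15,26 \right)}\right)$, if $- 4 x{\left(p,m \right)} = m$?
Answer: $\frac{26312975}{2} \approx 1.3156 \cdot 10^{7}$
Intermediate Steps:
$x{\left(p,m \right)} = - \frac{m}{4}$
$M{\left(k,u \right)} = k^{2}$
$\left(37848 + 43115\right) \left(M{\left(13,100 \right)} + x{\left(15,26 \right)}\right) = \left(37848 + 43115\right) \left(13^{2} - \frac{13}{2}\right) = 80963 \left(169 - \frac{13}{2}\right) = 80963 \cdot \frac{325}{2} = \frac{26312975}{2}$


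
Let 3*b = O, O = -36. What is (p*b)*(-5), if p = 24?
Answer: 1440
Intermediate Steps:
b = -12 (b = (⅓)*(-36) = -12)
(p*b)*(-5) = (24*(-12))*(-5) = -288*(-5) = 1440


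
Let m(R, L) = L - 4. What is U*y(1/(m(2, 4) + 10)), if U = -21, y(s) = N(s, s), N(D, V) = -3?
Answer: 63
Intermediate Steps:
m(R, L) = -4 + L
y(s) = -3
U*y(1/(m(2, 4) + 10)) = -21*(-3) = 63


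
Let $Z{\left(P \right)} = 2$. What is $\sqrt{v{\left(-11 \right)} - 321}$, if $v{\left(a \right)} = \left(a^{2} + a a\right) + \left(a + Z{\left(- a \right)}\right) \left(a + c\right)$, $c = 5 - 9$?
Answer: $2 \sqrt{14} \approx 7.4833$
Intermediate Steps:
$c = -4$
$v{\left(a \right)} = 2 a^{2} + \left(-4 + a\right) \left(2 + a\right)$ ($v{\left(a \right)} = \left(a^{2} + a a\right) + \left(a + 2\right) \left(a - 4\right) = \left(a^{2} + a^{2}\right) + \left(2 + a\right) \left(-4 + a\right) = 2 a^{2} + \left(-4 + a\right) \left(2 + a\right)$)
$\sqrt{v{\left(-11 \right)} - 321} = \sqrt{\left(-8 - -22 + 3 \left(-11\right)^{2}\right) - 321} = \sqrt{\left(-8 + 22 + 3 \cdot 121\right) - 321} = \sqrt{\left(-8 + 22 + 363\right) - 321} = \sqrt{377 - 321} = \sqrt{56} = 2 \sqrt{14}$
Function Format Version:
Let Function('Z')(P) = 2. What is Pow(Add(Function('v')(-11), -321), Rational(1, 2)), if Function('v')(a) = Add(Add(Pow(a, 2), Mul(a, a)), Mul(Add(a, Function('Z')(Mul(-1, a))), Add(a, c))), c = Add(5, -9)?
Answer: Mul(2, Pow(14, Rational(1, 2))) ≈ 7.4833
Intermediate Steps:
c = -4
Function('v')(a) = Add(Mul(2, Pow(a, 2)), Mul(Add(-4, a), Add(2, a))) (Function('v')(a) = Add(Add(Pow(a, 2), Mul(a, a)), Mul(Add(a, 2), Add(a, -4))) = Add(Add(Pow(a, 2), Pow(a, 2)), Mul(Add(2, a), Add(-4, a))) = Add(Mul(2, Pow(a, 2)), Mul(Add(-4, a), Add(2, a))))
Pow(Add(Function('v')(-11), -321), Rational(1, 2)) = Pow(Add(Add(-8, Mul(-2, -11), Mul(3, Pow(-11, 2))), -321), Rational(1, 2)) = Pow(Add(Add(-8, 22, Mul(3, 121)), -321), Rational(1, 2)) = Pow(Add(Add(-8, 22, 363), -321), Rational(1, 2)) = Pow(Add(377, -321), Rational(1, 2)) = Pow(56, Rational(1, 2)) = Mul(2, Pow(14, Rational(1, 2)))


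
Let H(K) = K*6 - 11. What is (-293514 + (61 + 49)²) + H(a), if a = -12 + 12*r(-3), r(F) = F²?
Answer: -280849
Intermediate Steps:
a = 96 (a = -12 + 12*(-3)² = -12 + 12*9 = -12 + 108 = 96)
H(K) = -11 + 6*K (H(K) = 6*K - 11 = -11 + 6*K)
(-293514 + (61 + 49)²) + H(a) = (-293514 + (61 + 49)²) + (-11 + 6*96) = (-293514 + 110²) + (-11 + 576) = (-293514 + 12100) + 565 = -281414 + 565 = -280849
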